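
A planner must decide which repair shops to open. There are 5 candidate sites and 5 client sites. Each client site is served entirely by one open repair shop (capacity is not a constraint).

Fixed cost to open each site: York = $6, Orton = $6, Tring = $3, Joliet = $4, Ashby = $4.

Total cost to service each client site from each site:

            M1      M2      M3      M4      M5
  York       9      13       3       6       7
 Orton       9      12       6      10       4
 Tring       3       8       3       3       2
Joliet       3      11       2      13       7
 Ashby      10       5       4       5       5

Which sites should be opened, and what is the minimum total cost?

For any fixed open set, each client site goes to its cheapest open site; total = fixed + service.
{Tring}: M1→Tring 3, M2→Tring 8, M3→Tring 3, M4→Tring 3, M5→Tring 2. Service 19; fixed 3; total 22.
{Tring, Ashby}: M1→Tring 3, M2→Ashby 5, M3→Tring 3, M4→Tring 3, M5→Tring 2. Service 16; fixed 7; total 23.
{Tring, Joliet}: service 18 + fixed 7 = 25
{York, Orton, Tring, Joliet, Ashby}: M1→Tring 3, M2→Ashby 5, M3→Joliet 2, M4→Tring 3, M5→Tring 2. Service 15; fixed 23; total 38.
No other subset beats 22.

Open Tring only; minimum total cost 22.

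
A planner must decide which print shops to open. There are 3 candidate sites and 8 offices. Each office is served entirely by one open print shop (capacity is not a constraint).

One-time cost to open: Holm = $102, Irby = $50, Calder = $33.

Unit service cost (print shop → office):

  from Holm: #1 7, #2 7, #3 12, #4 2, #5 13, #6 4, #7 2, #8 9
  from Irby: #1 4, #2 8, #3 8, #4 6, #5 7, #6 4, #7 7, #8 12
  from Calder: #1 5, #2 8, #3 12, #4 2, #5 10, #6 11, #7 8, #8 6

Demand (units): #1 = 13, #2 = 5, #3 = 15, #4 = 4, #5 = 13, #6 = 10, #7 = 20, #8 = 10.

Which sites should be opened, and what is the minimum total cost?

Open Holm and Irby; minimum total cost 628.

For any fixed open set, each office goes to its cheapest open site; total = fixed + service.
{Holm, Irby}: #1→Irby 4·13=52, #2→Holm 7·5=35, #3→Irby 8·15=120, #4→Holm 2·4=8, #5→Irby 7·13=91, #6→Holm 4·10=40, #7→Holm 2·20=40, #8→Holm 9·10=90. Service 476; fixed 152; total 628.
{Holm, Irby, Calder}: service 446 + fixed 185 = 631
{Irby, Calder}: #1→Irby 4·13=52, #2→Irby 8·5=40, #3→Irby 8·15=120, #4→Calder 2·4=8, #5→Irby 7·13=91, #6→Irby 4·10=40, #7→Irby 7·20=140, #8→Calder 6·10=60. Service 551; fixed 83; total 634.
{Calder}: #1→Calder 5·13=65, #2→Calder 8·5=40, #3→Calder 12·15=180, #4→Calder 2·4=8, #5→Calder 10·13=130, #6→Calder 11·10=110, #7→Calder 8·20=160, #8→Calder 6·10=60. Service 753; fixed 33; total 786.
No other subset beats 628.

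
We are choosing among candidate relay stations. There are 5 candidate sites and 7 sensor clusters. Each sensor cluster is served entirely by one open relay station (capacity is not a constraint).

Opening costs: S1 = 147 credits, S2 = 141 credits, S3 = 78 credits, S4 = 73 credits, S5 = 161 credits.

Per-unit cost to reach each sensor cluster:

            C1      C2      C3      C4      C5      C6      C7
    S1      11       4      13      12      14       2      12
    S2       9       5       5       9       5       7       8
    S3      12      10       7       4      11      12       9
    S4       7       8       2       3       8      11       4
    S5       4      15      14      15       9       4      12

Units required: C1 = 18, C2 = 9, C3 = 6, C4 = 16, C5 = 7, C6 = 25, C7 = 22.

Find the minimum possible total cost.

For any fixed open set, each sensor cluster goes to its cheapest open site; total = fixed + service.
{S1, S4}: C1→S4 7·18=126, C2→S1 4·9=36, C3→S4 2·6=12, C4→S4 3·16=48, C5→S4 8·7=56, C6→S1 2·25=50, C7→S4 4·22=88. Service 416; fixed 220; total 636.
{S4, S5}: service 448 + fixed 234 = 682
{S1, S3, S4}: C1→S4 7·18=126, C2→S1 4·9=36, C3→S4 2·6=12, C4→S4 3·16=48, C5→S4 8·7=56, C6→S1 2·25=50, C7→S4 4·22=88. Service 416; fixed 298; total 714.
{S1, S2, S3, S4, S5}: service 341 + fixed 600 = 941
No other subset beats 636.

Minimum total cost: 636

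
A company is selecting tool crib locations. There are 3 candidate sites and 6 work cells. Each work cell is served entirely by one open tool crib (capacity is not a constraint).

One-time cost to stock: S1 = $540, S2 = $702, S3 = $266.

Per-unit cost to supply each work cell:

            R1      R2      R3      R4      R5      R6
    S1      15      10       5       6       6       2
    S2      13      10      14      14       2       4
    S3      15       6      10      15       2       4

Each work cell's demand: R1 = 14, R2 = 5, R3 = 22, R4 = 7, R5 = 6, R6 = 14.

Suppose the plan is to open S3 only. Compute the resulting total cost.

Each work cell is assigned to its cheapest site among the open ones.
{S3}: R1→S3 15·14=210, R2→S3 6·5=30, R3→S3 10·22=220, R4→S3 15·7=105, R5→S3 2·6=12, R6→S3 4·14=56. Service 633; fixed 266; total 899.

Total cost: 899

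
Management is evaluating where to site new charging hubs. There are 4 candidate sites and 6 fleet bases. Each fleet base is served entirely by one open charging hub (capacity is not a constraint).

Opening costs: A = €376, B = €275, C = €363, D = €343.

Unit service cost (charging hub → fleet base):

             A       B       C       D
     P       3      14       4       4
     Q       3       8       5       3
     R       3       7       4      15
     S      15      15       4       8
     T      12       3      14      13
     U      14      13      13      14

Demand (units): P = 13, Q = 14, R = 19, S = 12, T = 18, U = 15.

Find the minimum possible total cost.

Minimum total cost: 1056

For any fixed open set, each fleet base goes to its cheapest open site; total = fixed + service.
{C}: P→C 4·13=52, Q→C 5·14=70, R→C 4·19=76, S→C 4·12=48, T→C 14·18=252, U→C 13·15=195. Service 693; fixed 363; total 1056.
{A}: P→A 3·13=39, Q→A 3·14=42, R→A 3·19=57, S→A 15·12=180, T→A 12·18=216, U→A 14·15=210. Service 744; fixed 376; total 1120.
{B}: service 856 + fixed 275 = 1131
{A, B, C, D}: service 435 + fixed 1357 = 1792
(All 15 nonempty subsets were checked; C only is lowest.)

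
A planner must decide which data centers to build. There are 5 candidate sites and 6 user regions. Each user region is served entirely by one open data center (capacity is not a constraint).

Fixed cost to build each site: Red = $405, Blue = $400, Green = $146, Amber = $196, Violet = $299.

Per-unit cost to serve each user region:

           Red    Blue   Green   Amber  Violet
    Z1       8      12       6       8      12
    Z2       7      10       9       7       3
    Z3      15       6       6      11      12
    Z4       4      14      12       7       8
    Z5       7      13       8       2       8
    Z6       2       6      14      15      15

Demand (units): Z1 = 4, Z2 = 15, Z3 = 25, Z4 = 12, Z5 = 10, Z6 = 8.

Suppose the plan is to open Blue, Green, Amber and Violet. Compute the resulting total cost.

Each user region is assigned to its cheapest site among the open ones.
{Blue, Green, Amber, Violet}: Z1→Green 6·4=24, Z2→Violet 3·15=45, Z3→Blue 6·25=150, Z4→Amber 7·12=84, Z5→Amber 2·10=20, Z6→Blue 6·8=48. Service 371; fixed 1041; total 1412.

Total cost: 1412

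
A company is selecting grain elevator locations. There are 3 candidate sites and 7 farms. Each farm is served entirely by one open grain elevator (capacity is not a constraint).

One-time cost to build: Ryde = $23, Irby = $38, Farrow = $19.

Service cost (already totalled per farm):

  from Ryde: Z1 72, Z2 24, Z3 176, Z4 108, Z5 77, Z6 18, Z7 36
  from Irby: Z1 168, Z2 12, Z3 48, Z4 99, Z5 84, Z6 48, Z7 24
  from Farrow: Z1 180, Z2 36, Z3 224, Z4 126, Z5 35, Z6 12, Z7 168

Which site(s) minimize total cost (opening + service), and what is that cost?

For any fixed open set, each farm goes to its cheapest open site; total = fixed + service.
{Ryde, Irby, Farrow}: Z1→Ryde 72, Z2→Irby 12, Z3→Irby 48, Z4→Irby 99, Z5→Farrow 35, Z6→Farrow 12, Z7→Irby 24. Service 302; fixed 80; total 382.
{Ryde, Irby}: service 350 + fixed 61 = 411
{Irby, Farrow}: Z1→Irby 168, Z2→Irby 12, Z3→Irby 48, Z4→Irby 99, Z5→Farrow 35, Z6→Farrow 12, Z7→Irby 24. Service 398; fixed 57; total 455.
{Farrow}: Z1→Farrow 180, Z2→Farrow 36, Z3→Farrow 224, Z4→Farrow 126, Z5→Farrow 35, Z6→Farrow 12, Z7→Farrow 168. Service 781; fixed 19; total 800.
No other subset beats 382.

Open Ryde, Irby and Farrow; minimum total cost 382.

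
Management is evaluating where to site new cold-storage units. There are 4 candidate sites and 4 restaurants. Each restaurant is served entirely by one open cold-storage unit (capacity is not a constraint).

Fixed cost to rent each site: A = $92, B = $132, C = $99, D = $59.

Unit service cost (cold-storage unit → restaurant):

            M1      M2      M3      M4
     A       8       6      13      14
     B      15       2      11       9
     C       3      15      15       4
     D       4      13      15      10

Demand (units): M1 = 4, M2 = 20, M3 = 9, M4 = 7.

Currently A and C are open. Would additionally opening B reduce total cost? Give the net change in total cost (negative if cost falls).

Current service cost with {A, C}: 277.
Adding B: each restaurant re-picks its cheapest; new service cost 179, saving 98.
Extra fixed cost: 132. Net change = 132 − 98 = 34.
(Totals: 468 → 502.)

No — net change +34 (cost rises by 34).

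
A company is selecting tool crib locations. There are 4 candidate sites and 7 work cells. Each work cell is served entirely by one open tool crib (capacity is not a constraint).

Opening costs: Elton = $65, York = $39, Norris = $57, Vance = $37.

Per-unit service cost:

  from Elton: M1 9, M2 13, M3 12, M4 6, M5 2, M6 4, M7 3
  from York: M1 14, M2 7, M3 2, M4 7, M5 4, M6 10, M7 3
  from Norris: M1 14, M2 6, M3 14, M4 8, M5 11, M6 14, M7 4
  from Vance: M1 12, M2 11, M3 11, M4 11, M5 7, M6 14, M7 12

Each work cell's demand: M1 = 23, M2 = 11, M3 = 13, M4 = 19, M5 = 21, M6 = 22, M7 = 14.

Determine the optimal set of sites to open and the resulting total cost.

Open Elton and York; minimum total cost 700.

For any fixed open set, each work cell goes to its cheapest open site; total = fixed + service.
{Elton, York}: M1→Elton 9·23=207, M2→York 7·11=77, M3→York 2·13=26, M4→Elton 6·19=114, M5→Elton 2·21=42, M6→Elton 4·22=88, M7→Elton 3·14=42. Service 596; fixed 104; total 700.
{Elton, York, Vance}: service 596 + fixed 141 = 737
{Elton, York, Norris}: M1→Elton 9·23=207, M2→Norris 6·11=66, M3→York 2·13=26, M4→Elton 6·19=114, M5→Elton 2·21=42, M6→Elton 4·22=88, M7→Elton 3·14=42. Service 585; fixed 161; total 746.
{Elton, York, Norris, Vance}: service 585 + fixed 198 = 783
No other subset beats 700.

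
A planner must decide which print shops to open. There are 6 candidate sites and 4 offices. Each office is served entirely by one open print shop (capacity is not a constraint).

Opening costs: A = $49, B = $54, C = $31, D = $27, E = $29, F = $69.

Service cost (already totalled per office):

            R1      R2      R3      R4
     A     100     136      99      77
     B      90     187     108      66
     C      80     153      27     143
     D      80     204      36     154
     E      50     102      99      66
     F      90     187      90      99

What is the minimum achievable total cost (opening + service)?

Minimum total cost: 305

For any fixed open set, each office goes to its cheapest open site; total = fixed + service.
{C, E}: R1→E 50, R2→E 102, R3→C 27, R4→E 66. Service 245; fixed 60; total 305.
{D, E}: R1→E 50, R2→E 102, R3→D 36, R4→E 66. Service 254; fixed 56; total 310.
{C, D, E}: R1→E 50, R2→E 102, R3→C 27, R4→E 66. Service 245; fixed 87; total 332.
{A, B, C, D, E, F}: R1→E 50, R2→E 102, R3→C 27, R4→B 66. Service 245; fixed 259; total 504.
No other subset beats 305.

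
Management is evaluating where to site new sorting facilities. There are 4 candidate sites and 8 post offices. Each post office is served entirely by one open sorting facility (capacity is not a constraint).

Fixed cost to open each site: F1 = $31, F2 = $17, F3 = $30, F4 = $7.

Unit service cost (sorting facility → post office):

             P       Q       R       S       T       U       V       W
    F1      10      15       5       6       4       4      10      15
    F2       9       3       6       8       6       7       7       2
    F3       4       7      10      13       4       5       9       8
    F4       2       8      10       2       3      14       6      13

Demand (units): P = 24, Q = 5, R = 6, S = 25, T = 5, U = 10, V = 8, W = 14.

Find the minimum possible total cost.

For any fixed open set, each post office goes to its cheapest open site; total = fixed + service.
{F1, F2, F4}: P→F4 2·24=48, Q→F2 3·5=15, R→F1 5·6=30, S→F4 2·25=50, T→F4 3·5=15, U→F1 4·10=40, V→F4 6·8=48, W→F2 2·14=28. Service 274; fixed 55; total 329.
{F2, F4}: service 310 + fixed 24 = 334
{F2, F3, F4}: P→F4 2·24=48, Q→F2 3·5=15, R→F2 6·6=36, S→F4 2·25=50, T→F4 3·5=15, U→F3 5·10=50, V→F4 6·8=48, W→F2 2·14=28. Service 290; fixed 54; total 344.
{F1, F2, F3, F4}: service 274 + fixed 85 = 359
(All 15 nonempty subsets were checked; F1, F2 and F4 is lowest.)

Minimum total cost: 329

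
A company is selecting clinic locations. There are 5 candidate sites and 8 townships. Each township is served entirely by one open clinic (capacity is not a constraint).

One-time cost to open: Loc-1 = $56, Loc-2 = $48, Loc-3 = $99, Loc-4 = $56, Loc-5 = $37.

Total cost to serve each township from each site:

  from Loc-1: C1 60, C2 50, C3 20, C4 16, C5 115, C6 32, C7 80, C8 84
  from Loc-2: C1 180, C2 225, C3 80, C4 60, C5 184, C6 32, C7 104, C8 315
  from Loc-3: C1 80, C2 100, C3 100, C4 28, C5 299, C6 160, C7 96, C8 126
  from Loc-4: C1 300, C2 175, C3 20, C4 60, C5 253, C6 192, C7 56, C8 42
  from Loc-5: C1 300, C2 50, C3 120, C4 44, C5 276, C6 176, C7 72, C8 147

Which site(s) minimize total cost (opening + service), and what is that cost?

For any fixed open set, each township goes to its cheapest open site; total = fixed + service.
{Loc-1, Loc-4}: C1→Loc-1 60, C2→Loc-1 50, C3→Loc-1 20, C4→Loc-1 16, C5→Loc-1 115, C6→Loc-1 32, C7→Loc-4 56, C8→Loc-4 42. Service 391; fixed 112; total 503.
{Loc-1}: service 457 + fixed 56 = 513
{Loc-1, Loc-4, Loc-5}: C1→Loc-1 60, C2→Loc-1 50, C3→Loc-1 20, C4→Loc-1 16, C5→Loc-1 115, C6→Loc-1 32, C7→Loc-4 56, C8→Loc-4 42. Service 391; fixed 149; total 540.
{Loc-1, Loc-2, Loc-3, Loc-4, Loc-5}: service 391 + fixed 296 = 687
No other subset beats 503.

Open Loc-1 and Loc-4; minimum total cost 503.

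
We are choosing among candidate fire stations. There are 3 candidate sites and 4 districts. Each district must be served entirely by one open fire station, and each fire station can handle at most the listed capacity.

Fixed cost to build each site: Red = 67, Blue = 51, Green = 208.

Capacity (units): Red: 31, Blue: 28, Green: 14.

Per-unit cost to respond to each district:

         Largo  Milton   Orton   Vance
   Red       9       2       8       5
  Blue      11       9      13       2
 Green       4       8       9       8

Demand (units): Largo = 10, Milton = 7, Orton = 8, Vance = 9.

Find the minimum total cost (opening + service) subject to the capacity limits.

Minimum total cost: 304

Open {Red, Blue}: Largo→Red 9·10=90, Milton→Red 2·7=14, Orton→Red 8·8=64, Vance→Blue 2·9=18.
Loads: Red carries 25/31, Blue carries 9/28. Service 186; fixed 118; total 304.
Next best feasible plan costs 324.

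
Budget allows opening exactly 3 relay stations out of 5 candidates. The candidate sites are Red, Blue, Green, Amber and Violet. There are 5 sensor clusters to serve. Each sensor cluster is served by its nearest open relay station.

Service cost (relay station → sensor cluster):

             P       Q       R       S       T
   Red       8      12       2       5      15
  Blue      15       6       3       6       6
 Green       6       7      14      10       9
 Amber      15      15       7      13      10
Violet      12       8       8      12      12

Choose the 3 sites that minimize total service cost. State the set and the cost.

Choose Red, Blue and Green; total service cost 25.

With exactly 3 open, each sensor cluster uses its cheapest among the chosen.
{Red, Blue, Green}: P→Green 6, Q→Blue 6, R→Red 2, S→Red 5, T→Blue 6. Service cost 25.
{Red, Blue, Amber}: service cost 27
{Red, Blue, Violet}: service cost 27
Among all 10 size-3 choices, {Red, Blue, Green} is lowest.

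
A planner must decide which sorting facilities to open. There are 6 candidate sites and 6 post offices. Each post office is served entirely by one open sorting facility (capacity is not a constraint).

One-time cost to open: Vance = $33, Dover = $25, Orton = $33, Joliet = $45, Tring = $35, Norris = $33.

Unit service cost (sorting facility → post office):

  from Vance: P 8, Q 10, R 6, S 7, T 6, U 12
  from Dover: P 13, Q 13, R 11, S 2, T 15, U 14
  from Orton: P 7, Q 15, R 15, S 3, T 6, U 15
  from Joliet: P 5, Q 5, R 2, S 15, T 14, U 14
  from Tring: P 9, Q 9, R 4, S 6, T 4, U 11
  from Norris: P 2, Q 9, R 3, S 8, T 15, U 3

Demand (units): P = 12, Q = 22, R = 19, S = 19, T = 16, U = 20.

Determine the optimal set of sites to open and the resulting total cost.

Open Dover, Joliet, Tring and Norris; minimum total cost 472.

For any fixed open set, each post office goes to its cheapest open site; total = fixed + service.
{Dover, Joliet, Tring, Norris}: P→Norris 2·12=24, Q→Joliet 5·22=110, R→Joliet 2·19=38, S→Dover 2·19=38, T→Tring 4·16=64, U→Norris 3·20=60. Service 334; fixed 138; total 472.
{Orton, Joliet, Norris}: P→Norris 2·12=24, Q→Joliet 5·22=110, R→Joliet 2·19=38, S→Orton 3·19=57, T→Orton 6·16=96, U→Norris 3·20=60. Service 385; fixed 111; total 496.
{Orton, Joliet, Tring, Norris}: P→Norris 2·12=24, Q→Joliet 5·22=110, R→Joliet 2·19=38, S→Orton 3·19=57, T→Tring 4·16=64, U→Norris 3·20=60. Service 353; fixed 146; total 499.
{Vance, Dover, Orton, Joliet, Tring, Norris}: service 334 + fixed 204 = 538
No other subset beats 472.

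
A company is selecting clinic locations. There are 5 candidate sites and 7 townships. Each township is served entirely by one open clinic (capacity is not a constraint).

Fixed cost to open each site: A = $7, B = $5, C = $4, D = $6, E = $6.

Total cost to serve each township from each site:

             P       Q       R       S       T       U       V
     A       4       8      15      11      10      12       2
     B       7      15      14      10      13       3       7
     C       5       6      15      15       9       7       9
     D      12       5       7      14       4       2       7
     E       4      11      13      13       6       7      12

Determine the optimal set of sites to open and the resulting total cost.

For any fixed open set, each township goes to its cheapest open site; total = fixed + service.
{A, D}: P→A 4, Q→D 5, R→D 7, S→A 11, T→D 4, U→D 2, V→A 2. Service 35; fixed 13; total 48.
{A, B, D}: P→A 4, Q→D 5, R→D 7, S→B 10, T→D 4, U→D 2, V→A 2. Service 34; fixed 18; total 52.
{A, C, D}: service 35 + fixed 17 = 52
{A, B, C, D, E}: P→A 4, Q→D 5, R→D 7, S→B 10, T→D 4, U→D 2, V→A 2. Service 34; fixed 28; total 62.
No other subset beats 48.

Open A and D; minimum total cost 48.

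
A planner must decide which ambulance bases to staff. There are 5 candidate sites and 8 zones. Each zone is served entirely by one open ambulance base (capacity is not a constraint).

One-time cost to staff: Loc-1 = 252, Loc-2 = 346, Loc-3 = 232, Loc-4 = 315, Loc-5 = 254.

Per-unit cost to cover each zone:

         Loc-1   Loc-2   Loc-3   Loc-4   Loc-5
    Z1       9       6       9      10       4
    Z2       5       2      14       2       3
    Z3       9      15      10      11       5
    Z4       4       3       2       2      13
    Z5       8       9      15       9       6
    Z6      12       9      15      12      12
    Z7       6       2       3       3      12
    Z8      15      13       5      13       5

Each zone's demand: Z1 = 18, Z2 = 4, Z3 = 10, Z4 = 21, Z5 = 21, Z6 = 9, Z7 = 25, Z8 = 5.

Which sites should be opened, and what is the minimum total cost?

Open Loc-3 and Loc-5; minimum total cost 996.

For any fixed open set, each zone goes to its cheapest open site; total = fixed + service.
{Loc-3, Loc-5}: Z1→Loc-5 4·18=72, Z2→Loc-5 3·4=12, Z3→Loc-5 5·10=50, Z4→Loc-3 2·21=42, Z5→Loc-5 6·21=126, Z6→Loc-5 12·9=108, Z7→Loc-3 3·25=75, Z8→Loc-3 5·5=25. Service 510; fixed 486; total 996.
{Loc-2}: Z1→Loc-2 6·18=108, Z2→Loc-2 2·4=8, Z3→Loc-2 15·10=150, Z4→Loc-2 3·21=63, Z5→Loc-2 9·21=189, Z6→Loc-2 9·9=81, Z7→Loc-2 2·25=50, Z8→Loc-2 13·5=65. Service 714; fixed 346; total 1060.
{Loc-2, Loc-5}: service 475 + fixed 600 = 1075
{Loc-1, Loc-2, Loc-3, Loc-4, Loc-5}: service 454 + fixed 1399 = 1853
No other subset beats 996.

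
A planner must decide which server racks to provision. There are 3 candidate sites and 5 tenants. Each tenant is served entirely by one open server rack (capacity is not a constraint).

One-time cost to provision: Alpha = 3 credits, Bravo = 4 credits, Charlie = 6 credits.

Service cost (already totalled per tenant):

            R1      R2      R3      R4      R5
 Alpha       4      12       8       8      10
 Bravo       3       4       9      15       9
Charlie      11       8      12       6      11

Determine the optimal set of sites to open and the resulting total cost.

Open Alpha and Bravo; minimum total cost 39.

For any fixed open set, each tenant goes to its cheapest open site; total = fixed + service.
{Alpha, Bravo}: R1→Bravo 3, R2→Bravo 4, R3→Alpha 8, R4→Alpha 8, R5→Bravo 9. Service 32; fixed 7; total 39.
{Bravo, Charlie}: R1→Bravo 3, R2→Bravo 4, R3→Bravo 9, R4→Charlie 6, R5→Bravo 9. Service 31; fixed 10; total 41.
{Alpha, Bravo, Charlie}: service 30 + fixed 13 = 43
{Alpha}: service 42 + fixed 3 = 45
No other subset beats 39.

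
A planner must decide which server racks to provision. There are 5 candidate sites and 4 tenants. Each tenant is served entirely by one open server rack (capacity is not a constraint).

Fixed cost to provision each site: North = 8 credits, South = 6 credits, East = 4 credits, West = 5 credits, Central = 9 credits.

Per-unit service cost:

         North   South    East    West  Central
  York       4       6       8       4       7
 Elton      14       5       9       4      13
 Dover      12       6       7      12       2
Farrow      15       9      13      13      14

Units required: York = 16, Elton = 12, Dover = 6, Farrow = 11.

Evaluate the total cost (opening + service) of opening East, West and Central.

Total cost: 285

Each tenant is assigned to its cheapest site among the open ones.
{East, West, Central}: York→West 4·16=64, Elton→West 4·12=48, Dover→Central 2·6=12, Farrow→East 13·11=143. Service 267; fixed 18; total 285.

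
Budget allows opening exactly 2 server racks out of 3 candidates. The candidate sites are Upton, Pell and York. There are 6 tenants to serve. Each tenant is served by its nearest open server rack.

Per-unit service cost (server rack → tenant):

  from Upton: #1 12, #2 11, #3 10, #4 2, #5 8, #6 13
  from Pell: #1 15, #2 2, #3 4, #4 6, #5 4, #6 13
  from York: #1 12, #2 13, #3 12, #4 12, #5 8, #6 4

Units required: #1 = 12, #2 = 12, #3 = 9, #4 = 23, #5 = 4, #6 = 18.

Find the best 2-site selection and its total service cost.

Choose Pell and York; total service cost 430.

With exactly 2 open, each tenant uses its cheapest among the chosen.
{Pell, York}: #1→York 12·12=144, #2→Pell 2·12=24, #3→Pell 4·9=36, #4→Pell 6·23=138, #5→Pell 4·4=16, #6→York 4·18=72. Service cost 430.
{Upton, Pell}: service cost 500
{Upton, York}: service cost 516
Among all 3 size-2 choices, {Pell, York} is lowest.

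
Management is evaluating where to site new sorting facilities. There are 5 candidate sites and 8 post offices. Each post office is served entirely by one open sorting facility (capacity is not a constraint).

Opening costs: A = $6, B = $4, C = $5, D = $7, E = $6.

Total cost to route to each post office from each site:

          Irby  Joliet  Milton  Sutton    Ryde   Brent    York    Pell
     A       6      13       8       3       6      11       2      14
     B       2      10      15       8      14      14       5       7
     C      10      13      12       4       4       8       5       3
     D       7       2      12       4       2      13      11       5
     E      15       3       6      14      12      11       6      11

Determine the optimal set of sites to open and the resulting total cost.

For any fixed open set, each post office goes to its cheapest open site; total = fixed + service.
{B, C, E}: Irby→B 2, Joliet→E 3, Milton→E 6, Sutton→C 4, Ryde→C 4, Brent→C 8, York→B 5, Pell→C 3. Service 35; fixed 15; total 50.
{A, B, C, D}: Irby→B 2, Joliet→D 2, Milton→A 8, Sutton→A 3, Ryde→D 2, Brent→C 8, York→A 2, Pell→C 3. Service 30; fixed 22; total 52.
{A, B, C, E}: Irby→B 2, Joliet→E 3, Milton→E 6, Sutton→A 3, Ryde→C 4, Brent→C 8, York→A 2, Pell→C 3. Service 31; fixed 21; total 52.
{A, B, C, D, E}: service 28 + fixed 28 = 56
No other subset beats 50.

Open B, C and E; minimum total cost 50.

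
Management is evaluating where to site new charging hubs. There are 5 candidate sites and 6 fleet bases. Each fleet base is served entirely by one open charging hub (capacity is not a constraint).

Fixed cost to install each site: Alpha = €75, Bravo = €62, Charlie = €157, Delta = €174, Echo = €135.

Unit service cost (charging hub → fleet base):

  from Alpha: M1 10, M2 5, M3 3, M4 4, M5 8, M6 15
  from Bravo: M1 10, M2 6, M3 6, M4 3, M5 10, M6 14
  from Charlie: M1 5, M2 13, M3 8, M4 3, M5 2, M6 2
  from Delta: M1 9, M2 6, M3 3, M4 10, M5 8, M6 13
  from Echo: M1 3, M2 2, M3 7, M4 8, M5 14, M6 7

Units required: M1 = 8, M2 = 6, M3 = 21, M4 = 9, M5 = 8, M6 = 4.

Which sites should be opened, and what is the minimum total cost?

For any fixed open set, each fleet base goes to its cheapest open site; total = fixed + service.
{Alpha}: M1→Alpha 10·8=80, M2→Alpha 5·6=30, M3→Alpha 3·21=63, M4→Alpha 4·9=36, M5→Alpha 8·8=64, M6→Alpha 15·4=60. Service 333; fixed 75; total 408.
{Alpha, Charlie}: M1→Charlie 5·8=40, M2→Alpha 5·6=30, M3→Alpha 3·21=63, M4→Charlie 3·9=27, M5→Charlie 2·8=16, M6→Charlie 2·4=8. Service 184; fixed 232; total 416.
{Alpha, Echo}: service 227 + fixed 210 = 437
{Alpha, Bravo, Charlie, Delta, Echo}: service 150 + fixed 603 = 753
No other subset beats 408.

Open Alpha only; minimum total cost 408.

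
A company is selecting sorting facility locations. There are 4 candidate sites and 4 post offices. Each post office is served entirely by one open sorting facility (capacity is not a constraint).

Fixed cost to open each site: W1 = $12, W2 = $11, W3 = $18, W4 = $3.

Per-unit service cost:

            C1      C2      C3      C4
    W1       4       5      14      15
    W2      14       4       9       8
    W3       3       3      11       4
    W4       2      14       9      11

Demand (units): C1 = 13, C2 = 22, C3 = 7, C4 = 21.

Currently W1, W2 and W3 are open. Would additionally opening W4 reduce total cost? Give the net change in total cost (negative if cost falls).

Yes — net change −10 (cost falls by 10).

Current service cost with {W1, W2, W3}: 252.
Adding W4: each post office re-picks its cheapest; new service cost 239, saving 13.
Extra fixed cost: 3. Net change = 3 − 13 = -10.
(Totals: 293 → 283.)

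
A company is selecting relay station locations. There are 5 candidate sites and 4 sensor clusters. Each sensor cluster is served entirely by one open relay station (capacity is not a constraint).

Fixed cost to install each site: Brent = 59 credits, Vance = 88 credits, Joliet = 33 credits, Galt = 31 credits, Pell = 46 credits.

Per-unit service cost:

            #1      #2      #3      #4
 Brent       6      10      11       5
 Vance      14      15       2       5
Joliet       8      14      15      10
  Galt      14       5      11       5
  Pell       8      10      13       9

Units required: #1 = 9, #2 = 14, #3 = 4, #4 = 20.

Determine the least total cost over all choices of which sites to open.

Minimum total cost: 350

For any fixed open set, each sensor cluster goes to its cheapest open site; total = fixed + service.
{Joliet, Galt}: #1→Joliet 8·9=72, #2→Galt 5·14=70, #3→Galt 11·4=44, #4→Galt 5·20=100. Service 286; fixed 64; total 350.
{Brent, Galt}: #1→Brent 6·9=54, #2→Galt 5·14=70, #3→Brent 11·4=44, #4→Brent 5·20=100. Service 268; fixed 90; total 358.
{Galt, Pell}: #1→Pell 8·9=72, #2→Galt 5·14=70, #3→Galt 11·4=44, #4→Galt 5·20=100. Service 286; fixed 77; total 363.
{Brent, Vance, Joliet, Galt, Pell}: #1→Brent 6·9=54, #2→Galt 5·14=70, #3→Vance 2·4=8, #4→Brent 5·20=100. Service 232; fixed 257; total 489.
No other subset beats 350.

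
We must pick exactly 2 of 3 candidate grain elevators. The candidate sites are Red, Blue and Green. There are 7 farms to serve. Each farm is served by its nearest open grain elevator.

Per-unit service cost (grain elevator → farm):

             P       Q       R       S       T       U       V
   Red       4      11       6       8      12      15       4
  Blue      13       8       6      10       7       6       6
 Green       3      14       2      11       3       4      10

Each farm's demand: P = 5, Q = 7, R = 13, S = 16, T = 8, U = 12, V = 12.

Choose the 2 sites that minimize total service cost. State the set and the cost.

With exactly 2 open, each farm uses its cheapest among the chosen.
{Red, Green}: P→Green 3·5=15, Q→Red 11·7=77, R→Green 2·13=26, S→Red 8·16=128, T→Green 3·8=24, U→Green 4·12=48, V→Red 4·12=48. Service cost 366.
{Blue, Green}: service cost 401
{Red, Blue}: service cost 458
Among all 3 size-2 choices, {Red, Green} is lowest.

Choose Red and Green; total service cost 366.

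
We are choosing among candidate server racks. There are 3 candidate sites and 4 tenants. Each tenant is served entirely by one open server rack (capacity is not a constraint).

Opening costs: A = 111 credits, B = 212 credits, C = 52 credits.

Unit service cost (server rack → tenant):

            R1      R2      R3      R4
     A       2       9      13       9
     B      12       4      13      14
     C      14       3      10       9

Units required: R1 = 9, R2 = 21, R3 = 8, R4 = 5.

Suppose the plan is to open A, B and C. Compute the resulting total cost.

Each tenant is assigned to its cheapest site among the open ones.
{A, B, C}: R1→A 2·9=18, R2→C 3·21=63, R3→C 10·8=80, R4→A 9·5=45. Service 206; fixed 375; total 581.

Total cost: 581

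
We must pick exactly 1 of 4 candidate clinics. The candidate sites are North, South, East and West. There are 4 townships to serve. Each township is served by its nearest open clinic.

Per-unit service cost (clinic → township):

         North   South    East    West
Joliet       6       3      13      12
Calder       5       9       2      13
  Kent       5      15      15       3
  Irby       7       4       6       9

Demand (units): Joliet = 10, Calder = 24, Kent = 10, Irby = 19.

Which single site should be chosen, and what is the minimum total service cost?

With exactly 1 open, each township uses its cheapest among the chosen.
{North}: Joliet→North 6·10=60, Calder→North 5·24=120, Kent→North 5·10=50, Irby→North 7·19=133. Service cost 363.
{East}: service cost 442
{South}: service cost 472
Among all 4 size-1 choices, {North} is lowest.

Choose North only; total service cost 363.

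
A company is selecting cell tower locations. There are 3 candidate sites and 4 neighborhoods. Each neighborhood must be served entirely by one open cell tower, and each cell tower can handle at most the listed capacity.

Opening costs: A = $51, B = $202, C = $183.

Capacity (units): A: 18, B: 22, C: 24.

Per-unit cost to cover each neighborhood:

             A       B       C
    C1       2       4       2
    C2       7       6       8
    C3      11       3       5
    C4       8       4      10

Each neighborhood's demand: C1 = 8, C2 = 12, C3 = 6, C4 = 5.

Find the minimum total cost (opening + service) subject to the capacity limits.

Open {A, B}: C1→A 2·8=16, C2→B 6·12=72, C3→B 3·6=18, C4→A 8·5=40.
Loads: A carries 13/18, B carries 18/22. Service 146; fixed 253; total 399.
Next best feasible plan costs 404.

Minimum total cost: 399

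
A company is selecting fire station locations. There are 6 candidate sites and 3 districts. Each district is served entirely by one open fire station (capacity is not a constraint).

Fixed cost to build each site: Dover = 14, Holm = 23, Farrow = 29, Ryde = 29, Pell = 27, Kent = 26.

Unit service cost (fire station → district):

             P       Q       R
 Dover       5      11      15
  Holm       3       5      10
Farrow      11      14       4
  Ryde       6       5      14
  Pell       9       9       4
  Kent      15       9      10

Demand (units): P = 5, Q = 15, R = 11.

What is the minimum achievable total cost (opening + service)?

For any fixed open set, each district goes to its cheapest open site; total = fixed + service.
{Holm, Pell}: P→Holm 3·5=15, Q→Holm 5·15=75, R→Pell 4·11=44. Service 134; fixed 50; total 184.
{Holm, Farrow}: service 134 + fixed 52 = 186
{Dover, Holm, Pell}: service 134 + fixed 64 = 198
{Dover, Holm, Farrow, Ryde, Pell, Kent}: P→Holm 3·5=15, Q→Holm 5·15=75, R→Farrow 4·11=44. Service 134; fixed 148; total 282.
No other subset beats 184.

Minimum total cost: 184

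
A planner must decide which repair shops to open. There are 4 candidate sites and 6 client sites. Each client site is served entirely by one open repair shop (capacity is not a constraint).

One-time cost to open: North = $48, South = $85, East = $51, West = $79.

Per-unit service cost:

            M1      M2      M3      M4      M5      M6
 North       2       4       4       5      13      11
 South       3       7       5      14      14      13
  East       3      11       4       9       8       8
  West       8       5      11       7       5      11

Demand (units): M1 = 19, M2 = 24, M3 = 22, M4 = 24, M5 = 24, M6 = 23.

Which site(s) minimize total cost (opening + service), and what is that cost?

Open North and East; minimum total cost 817.

For any fixed open set, each client site goes to its cheapest open site; total = fixed + service.
{North, East}: M1→North 2·19=38, M2→North 4·24=96, M3→North 4·22=88, M4→North 5·24=120, M5→East 8·24=192, M6→East 8·23=184. Service 718; fixed 99; total 817.
{North, East, West}: M1→North 2·19=38, M2→North 4·24=96, M3→North 4·22=88, M4→North 5·24=120, M5→West 5·24=120, M6→East 8·23=184. Service 646; fixed 178; total 824.
{North, West}: M1→North 2·19=38, M2→North 4·24=96, M3→North 4·22=88, M4→North 5·24=120, M5→West 5·24=120, M6→North 11·23=253. Service 715; fixed 127; total 842.
{North, South, East, West}: service 646 + fixed 263 = 909
(All 15 nonempty subsets were checked; North and East is lowest.)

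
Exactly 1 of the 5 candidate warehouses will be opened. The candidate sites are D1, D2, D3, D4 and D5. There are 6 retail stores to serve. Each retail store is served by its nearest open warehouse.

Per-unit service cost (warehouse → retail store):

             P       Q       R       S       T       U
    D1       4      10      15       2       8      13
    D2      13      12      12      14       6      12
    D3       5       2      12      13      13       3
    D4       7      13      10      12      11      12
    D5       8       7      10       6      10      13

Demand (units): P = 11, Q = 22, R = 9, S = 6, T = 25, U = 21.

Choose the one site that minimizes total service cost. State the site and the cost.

Choose D3 only; total service cost 673.

With exactly 1 open, each retail store uses its cheapest among the chosen.
{D3}: P→D3 5·11=55, Q→D3 2·22=44, R→D3 12·9=108, S→D3 13·6=78, T→D3 13·25=325, U→D3 3·21=63. Service cost 673.
{D1}: service cost 884
{D5}: service cost 891
Among all 5 size-1 choices, {D3} is lowest.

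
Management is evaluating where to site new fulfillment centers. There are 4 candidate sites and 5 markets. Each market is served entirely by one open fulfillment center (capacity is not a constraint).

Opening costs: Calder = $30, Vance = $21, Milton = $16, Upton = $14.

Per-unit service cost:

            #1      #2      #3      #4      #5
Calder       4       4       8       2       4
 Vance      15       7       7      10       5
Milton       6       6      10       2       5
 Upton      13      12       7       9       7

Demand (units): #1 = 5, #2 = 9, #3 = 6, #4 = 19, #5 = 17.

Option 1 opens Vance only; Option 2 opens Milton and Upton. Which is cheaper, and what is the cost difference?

Option 1: {Vance}: #1→Vance 15·5=75, #2→Vance 7·9=63, #3→Vance 7·6=42, #4→Vance 10·19=190, #5→Vance 5·17=85. Service 455; fixed 21; total 476.
Option 2: {Milton, Upton}: #1→Milton 6·5=30, #2→Milton 6·9=54, #3→Upton 7·6=42, #4→Milton 2·19=38, #5→Milton 5·17=85. Service 249; fixed 30; total 279.
Difference: |476 − 279| = 197.

Option 2 is cheaper by 197.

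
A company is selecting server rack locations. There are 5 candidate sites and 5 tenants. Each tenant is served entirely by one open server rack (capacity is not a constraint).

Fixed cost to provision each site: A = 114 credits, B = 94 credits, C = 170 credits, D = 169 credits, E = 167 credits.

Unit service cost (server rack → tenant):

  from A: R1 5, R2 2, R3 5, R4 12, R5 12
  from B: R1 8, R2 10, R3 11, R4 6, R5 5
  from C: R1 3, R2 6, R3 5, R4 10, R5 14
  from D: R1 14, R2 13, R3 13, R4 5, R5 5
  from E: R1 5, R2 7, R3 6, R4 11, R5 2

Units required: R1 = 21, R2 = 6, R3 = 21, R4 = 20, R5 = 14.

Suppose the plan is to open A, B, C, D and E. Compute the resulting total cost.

Total cost: 1022

Each tenant is assigned to its cheapest site among the open ones.
{A, B, C, D, E}: R1→C 3·21=63, R2→A 2·6=12, R3→A 5·21=105, R4→D 5·20=100, R5→E 2·14=28. Service 308; fixed 714; total 1022.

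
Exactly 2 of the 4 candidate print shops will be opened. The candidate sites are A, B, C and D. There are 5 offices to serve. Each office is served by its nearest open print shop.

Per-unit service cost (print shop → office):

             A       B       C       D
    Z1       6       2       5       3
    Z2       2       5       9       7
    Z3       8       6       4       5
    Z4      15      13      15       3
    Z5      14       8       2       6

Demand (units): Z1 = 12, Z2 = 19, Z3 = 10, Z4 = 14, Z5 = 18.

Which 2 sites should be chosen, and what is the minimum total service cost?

With exactly 2 open, each office uses its cheapest among the chosen.
{A, D}: Z1→D 3·12=36, Z2→A 2·19=38, Z3→D 5·10=50, Z4→D 3·14=42, Z5→D 6·18=108. Service cost 274.
{C, D}: service cost 287
{B, D}: service cost 319
Among all 6 size-2 choices, {A, D} is lowest.

Choose A and D; total service cost 274.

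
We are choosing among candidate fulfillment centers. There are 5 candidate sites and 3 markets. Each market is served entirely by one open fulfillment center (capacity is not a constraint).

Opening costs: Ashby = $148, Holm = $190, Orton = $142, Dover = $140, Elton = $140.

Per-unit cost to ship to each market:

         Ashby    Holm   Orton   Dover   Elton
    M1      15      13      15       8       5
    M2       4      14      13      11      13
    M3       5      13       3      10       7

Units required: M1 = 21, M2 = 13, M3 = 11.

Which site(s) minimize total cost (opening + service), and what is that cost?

For any fixed open set, each market goes to its cheapest open site; total = fixed + service.
{Elton}: M1→Elton 5·21=105, M2→Elton 13·13=169, M3→Elton 7·11=77. Service 351; fixed 140; total 491.
{Ashby, Elton}: M1→Elton 5·21=105, M2→Ashby 4·13=52, M3→Ashby 5·11=55. Service 212; fixed 288; total 500.
{Dover}: service 421 + fixed 140 = 561
{Ashby, Holm, Orton, Dover, Elton}: service 190 + fixed 760 = 950
No other subset beats 491.

Open Elton only; minimum total cost 491.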